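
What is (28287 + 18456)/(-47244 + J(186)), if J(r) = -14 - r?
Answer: -46743/47444 ≈ -0.98522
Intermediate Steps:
(28287 + 18456)/(-47244 + J(186)) = (28287 + 18456)/(-47244 + (-14 - 1*186)) = 46743/(-47244 + (-14 - 186)) = 46743/(-47244 - 200) = 46743/(-47444) = 46743*(-1/47444) = -46743/47444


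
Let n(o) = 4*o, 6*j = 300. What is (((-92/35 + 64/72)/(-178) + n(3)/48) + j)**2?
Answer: 31765972649161/12575379600 ≈ 2526.0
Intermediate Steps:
j = 50 (j = (1/6)*300 = 50)
(((-92/35 + 64/72)/(-178) + n(3)/48) + j)**2 = (((-92/35 + 64/72)/(-178) + (4*3)/48) + 50)**2 = (((-92*1/35 + 64*(1/72))*(-1/178) + 12*(1/48)) + 50)**2 = (((-92/35 + 8/9)*(-1/178) + 1/4) + 50)**2 = ((-548/315*(-1/178) + 1/4) + 50)**2 = ((274/28035 + 1/4) + 50)**2 = (29131/112140 + 50)**2 = (5636131/112140)**2 = 31765972649161/12575379600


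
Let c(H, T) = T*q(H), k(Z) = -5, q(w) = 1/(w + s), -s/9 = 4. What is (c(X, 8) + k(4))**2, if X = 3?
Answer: 29929/1089 ≈ 27.483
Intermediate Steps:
s = -36 (s = -9*4 = -36)
q(w) = 1/(-36 + w) (q(w) = 1/(w - 36) = 1/(-36 + w))
c(H, T) = T/(-36 + H)
(c(X, 8) + k(4))**2 = (8/(-36 + 3) - 5)**2 = (8/(-33) - 5)**2 = (8*(-1/33) - 5)**2 = (-8/33 - 5)**2 = (-173/33)**2 = 29929/1089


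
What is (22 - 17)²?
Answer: 25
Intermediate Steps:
(22 - 17)² = 5² = 25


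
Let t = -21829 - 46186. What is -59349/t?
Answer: 59349/68015 ≈ 0.87259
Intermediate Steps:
t = -68015
-59349/t = -59349/(-68015) = -59349*(-1/68015) = 59349/68015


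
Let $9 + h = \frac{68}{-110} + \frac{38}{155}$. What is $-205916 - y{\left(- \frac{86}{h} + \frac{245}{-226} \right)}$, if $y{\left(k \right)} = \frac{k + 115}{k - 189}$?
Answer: $- \frac{134542886915259}{653389399} \approx -2.0592 \cdot 10^{5}$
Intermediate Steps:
$h = - \frac{15981}{1705}$ ($h = -9 + \left(\frac{68}{-110} + \frac{38}{155}\right) = -9 + \left(68 \left(- \frac{1}{110}\right) + 38 \cdot \frac{1}{155}\right) = -9 + \left(- \frac{34}{55} + \frac{38}{155}\right) = -9 - \frac{636}{1705} = - \frac{15981}{1705} \approx -9.373$)
$y{\left(k \right)} = \frac{115 + k}{-189 + k}$
$-205916 - y{\left(- \frac{86}{h} + \frac{245}{-226} \right)} = -205916 - \frac{115 + \left(- \frac{86}{- \frac{15981}{1705}} + \frac{245}{-226}\right)}{-189 + \left(- \frac{86}{- \frac{15981}{1705}} + \frac{245}{-226}\right)} = -205916 - \frac{115 + \left(\left(-86\right) \left(- \frac{1705}{15981}\right) + 245 \left(- \frac{1}{226}\right)\right)}{-189 + \left(\left(-86\right) \left(- \frac{1705}{15981}\right) + 245 \left(- \frac{1}{226}\right)\right)} = -205916 - \frac{115 + \left(\frac{146630}{15981} - \frac{245}{226}\right)}{-189 + \left(\frac{146630}{15981} - \frac{245}{226}\right)} = -205916 - \frac{115 + \frac{29223035}{3611706}}{-189 + \frac{29223035}{3611706}} = -205916 - \frac{1}{- \frac{653389399}{3611706}} \cdot \frac{444569225}{3611706} = -205916 - \left(- \frac{3611706}{653389399}\right) \frac{444569225}{3611706} = -205916 - - \frac{444569225}{653389399} = -205916 + \frac{444569225}{653389399} = - \frac{134542886915259}{653389399}$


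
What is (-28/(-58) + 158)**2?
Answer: 21123216/841 ≈ 25117.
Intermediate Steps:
(-28/(-58) + 158)**2 = (-28*(-1/58) + 158)**2 = (14/29 + 158)**2 = (4596/29)**2 = 21123216/841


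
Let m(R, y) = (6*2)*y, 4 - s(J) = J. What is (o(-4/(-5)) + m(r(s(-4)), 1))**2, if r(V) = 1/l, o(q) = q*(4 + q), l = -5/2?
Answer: 156816/625 ≈ 250.91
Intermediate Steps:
l = -5/2 (l = -5*1/2 = -5/2 ≈ -2.5000)
s(J) = 4 - J
r(V) = -2/5 (r(V) = 1/(-5/2) = -2/5)
m(R, y) = 12*y
(o(-4/(-5)) + m(r(s(-4)), 1))**2 = ((-4/(-5))*(4 - 4/(-5)) + 12*1)**2 = ((-4*(-1/5))*(4 - 4*(-1/5)) + 12)**2 = (4*(4 + 4/5)/5 + 12)**2 = ((4/5)*(24/5) + 12)**2 = (96/25 + 12)**2 = (396/25)**2 = 156816/625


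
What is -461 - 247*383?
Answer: -95062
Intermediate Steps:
-461 - 247*383 = -461 - 94601 = -95062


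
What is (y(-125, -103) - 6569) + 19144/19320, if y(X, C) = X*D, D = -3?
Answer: -14956117/2415 ≈ -6193.0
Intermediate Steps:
y(X, C) = -3*X (y(X, C) = X*(-3) = -3*X)
(y(-125, -103) - 6569) + 19144/19320 = (-3*(-125) - 6569) + 19144/19320 = (375 - 6569) + 19144*(1/19320) = -6194 + 2393/2415 = -14956117/2415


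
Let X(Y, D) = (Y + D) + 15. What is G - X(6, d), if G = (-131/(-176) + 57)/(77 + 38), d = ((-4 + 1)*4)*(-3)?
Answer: -1143517/20240 ≈ -56.498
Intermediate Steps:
d = 36 (d = -3*4*(-3) = -12*(-3) = 36)
X(Y, D) = 15 + D + Y (X(Y, D) = (D + Y) + 15 = 15 + D + Y)
G = 10163/20240 (G = (-131*(-1/176) + 57)/115 = (131/176 + 57)*(1/115) = (10163/176)*(1/115) = 10163/20240 ≈ 0.50212)
G - X(6, d) = 10163/20240 - (15 + 36 + 6) = 10163/20240 - 1*57 = 10163/20240 - 57 = -1143517/20240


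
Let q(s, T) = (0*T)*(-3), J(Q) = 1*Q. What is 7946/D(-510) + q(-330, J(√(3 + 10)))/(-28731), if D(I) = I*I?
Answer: 3973/130050 ≈ 0.030550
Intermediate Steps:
J(Q) = Q
q(s, T) = 0 (q(s, T) = 0*(-3) = 0)
D(I) = I²
7946/D(-510) + q(-330, J(√(3 + 10)))/(-28731) = 7946/((-510)²) + 0/(-28731) = 7946/260100 + 0*(-1/28731) = 7946*(1/260100) + 0 = 3973/130050 + 0 = 3973/130050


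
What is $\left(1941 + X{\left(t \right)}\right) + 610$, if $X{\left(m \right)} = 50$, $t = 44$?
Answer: $2601$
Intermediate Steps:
$\left(1941 + X{\left(t \right)}\right) + 610 = \left(1941 + 50\right) + 610 = 1991 + 610 = 2601$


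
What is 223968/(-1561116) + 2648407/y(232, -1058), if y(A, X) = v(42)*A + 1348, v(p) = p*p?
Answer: 336875848107/53415665428 ≈ 6.3067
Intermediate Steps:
v(p) = p²
y(A, X) = 1348 + 1764*A (y(A, X) = 42²*A + 1348 = 1764*A + 1348 = 1348 + 1764*A)
223968/(-1561116) + 2648407/y(232, -1058) = 223968/(-1561116) + 2648407/(1348 + 1764*232) = 223968*(-1/1561116) + 2648407/(1348 + 409248) = -18664/130093 + 2648407/410596 = 336875848107/53415665428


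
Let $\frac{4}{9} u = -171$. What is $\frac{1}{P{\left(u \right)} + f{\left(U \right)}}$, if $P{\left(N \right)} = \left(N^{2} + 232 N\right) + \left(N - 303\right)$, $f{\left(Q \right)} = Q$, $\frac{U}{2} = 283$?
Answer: $\frac{16}{938381} \approx 1.7051 \cdot 10^{-5}$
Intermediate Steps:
$U = 566$ ($U = 2 \cdot 283 = 566$)
$u = - \frac{1539}{4}$ ($u = \frac{9}{4} \left(-171\right) = - \frac{1539}{4} \approx -384.75$)
$P{\left(N \right)} = -303 + N^{2} + 233 N$ ($P{\left(N \right)} = \left(N^{2} + 232 N\right) + \left(-303 + N\right) = -303 + N^{2} + 233 N$)
$\frac{1}{P{\left(u \right)} + f{\left(U \right)}} = \frac{1}{\left(-303 + \left(- \frac{1539}{4}\right)^{2} + 233 \left(- \frac{1539}{4}\right)\right) + 566} = \frac{1}{\left(-303 + \frac{2368521}{16} - \frac{358587}{4}\right) + 566} = \frac{1}{\frac{929325}{16} + 566} = \frac{1}{\frac{938381}{16}} = \frac{16}{938381}$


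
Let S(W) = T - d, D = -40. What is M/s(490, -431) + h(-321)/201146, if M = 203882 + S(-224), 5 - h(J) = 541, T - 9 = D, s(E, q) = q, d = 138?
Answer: -20488143057/43346963 ≈ -472.65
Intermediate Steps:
T = -31 (T = 9 - 40 = -31)
S(W) = -169 (S(W) = -31 - 1*138 = -31 - 138 = -169)
h(J) = -536 (h(J) = 5 - 1*541 = 5 - 541 = -536)
M = 203713 (M = 203882 - 169 = 203713)
M/s(490, -431) + h(-321)/201146 = 203713/(-431) - 536/201146 = 203713*(-1/431) - 536*1/201146 = -203713/431 - 268/100573 = -20488143057/43346963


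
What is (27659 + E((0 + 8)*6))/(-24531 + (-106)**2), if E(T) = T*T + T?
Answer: -30011/13295 ≈ -2.2573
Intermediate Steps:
E(T) = T + T**2 (E(T) = T**2 + T = T + T**2)
(27659 + E((0 + 8)*6))/(-24531 + (-106)**2) = (27659 + ((0 + 8)*6)*(1 + (0 + 8)*6))/(-24531 + (-106)**2) = (27659 + (8*6)*(1 + 8*6))/(-24531 + 11236) = (27659 + 48*(1 + 48))/(-13295) = (27659 + 48*49)*(-1/13295) = (27659 + 2352)*(-1/13295) = 30011*(-1/13295) = -30011/13295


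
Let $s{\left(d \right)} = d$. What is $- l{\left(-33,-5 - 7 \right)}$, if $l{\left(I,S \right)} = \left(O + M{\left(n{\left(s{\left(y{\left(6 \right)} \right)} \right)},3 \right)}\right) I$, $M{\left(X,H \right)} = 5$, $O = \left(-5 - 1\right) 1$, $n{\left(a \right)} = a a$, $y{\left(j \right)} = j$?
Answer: $-33$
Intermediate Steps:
$n{\left(a \right)} = a^{2}$
$O = -6$ ($O = \left(-6\right) 1 = -6$)
$l{\left(I,S \right)} = - I$ ($l{\left(I,S \right)} = \left(-6 + 5\right) I = - I$)
$- l{\left(-33,-5 - 7 \right)} = - \left(-1\right) \left(-33\right) = \left(-1\right) 33 = -33$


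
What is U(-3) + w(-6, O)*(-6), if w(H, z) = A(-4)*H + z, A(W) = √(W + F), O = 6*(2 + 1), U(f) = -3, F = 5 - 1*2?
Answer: -111 + 36*I ≈ -111.0 + 36.0*I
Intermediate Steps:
F = 3 (F = 5 - 2 = 3)
O = 18 (O = 6*3 = 18)
A(W) = √(3 + W) (A(W) = √(W + 3) = √(3 + W))
w(H, z) = z + I*H (w(H, z) = √(3 - 4)*H + z = √(-1)*H + z = I*H + z = z + I*H)
U(-3) + w(-6, O)*(-6) = -3 + (18 + I*(-6))*(-6) = -3 + (18 - 6*I)*(-6) = -3 + (-108 + 36*I) = -111 + 36*I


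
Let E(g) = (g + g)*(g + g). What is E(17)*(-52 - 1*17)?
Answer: -79764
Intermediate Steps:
E(g) = 4*g² (E(g) = (2*g)*(2*g) = 4*g²)
E(17)*(-52 - 1*17) = (4*17²)*(-52 - 1*17) = (4*289)*(-52 - 17) = 1156*(-69) = -79764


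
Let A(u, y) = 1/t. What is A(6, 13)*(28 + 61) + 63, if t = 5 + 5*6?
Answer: 2294/35 ≈ 65.543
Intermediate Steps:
t = 35 (t = 5 + 30 = 35)
A(u, y) = 1/35
A(6, 13)*(28 + 61) + 63 = (28 + 61)/35 + 63 = (1/35)*89 + 63 = 89/35 + 63 = 2294/35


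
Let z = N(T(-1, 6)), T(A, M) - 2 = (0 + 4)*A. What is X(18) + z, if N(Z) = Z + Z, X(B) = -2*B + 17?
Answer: -23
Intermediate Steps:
X(B) = 17 - 2*B
T(A, M) = 2 + 4*A (T(A, M) = 2 + (0 + 4)*A = 2 + 4*A)
N(Z) = 2*Z
z = -4 (z = 2*(2 + 4*(-1)) = 2*(2 - 4) = 2*(-2) = -4)
X(18) + z = (17 - 2*18) - 4 = (17 - 36) - 4 = -19 - 4 = -23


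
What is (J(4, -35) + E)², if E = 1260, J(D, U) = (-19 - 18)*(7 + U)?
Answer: 5271616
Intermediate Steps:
J(D, U) = -259 - 37*U (J(D, U) = -37*(7 + U) = -259 - 37*U)
(J(4, -35) + E)² = ((-259 - 37*(-35)) + 1260)² = ((-259 + 1295) + 1260)² = (1036 + 1260)² = 2296² = 5271616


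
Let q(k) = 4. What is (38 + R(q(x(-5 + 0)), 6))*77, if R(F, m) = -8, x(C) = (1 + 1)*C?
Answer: 2310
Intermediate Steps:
x(C) = 2*C
(38 + R(q(x(-5 + 0)), 6))*77 = (38 - 8)*77 = 30*77 = 2310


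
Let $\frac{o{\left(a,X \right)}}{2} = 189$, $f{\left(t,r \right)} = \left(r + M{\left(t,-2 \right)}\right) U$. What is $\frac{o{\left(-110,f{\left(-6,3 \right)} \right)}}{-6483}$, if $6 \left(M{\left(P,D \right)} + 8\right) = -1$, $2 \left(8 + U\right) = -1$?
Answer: $- \frac{126}{2161} \approx -0.058306$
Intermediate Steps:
$U = - \frac{17}{2}$ ($U = -8 + \frac{1}{2} \left(-1\right) = -8 - \frac{1}{2} = - \frac{17}{2} \approx -8.5$)
$M{\left(P,D \right)} = - \frac{49}{6}$ ($M{\left(P,D \right)} = -8 + \frac{1}{6} \left(-1\right) = -8 - \frac{1}{6} = - \frac{49}{6}$)
$f{\left(t,r \right)} = \frac{833}{12} - \frac{17 r}{2}$ ($f{\left(t,r \right)} = \left(r - \frac{49}{6}\right) \left(- \frac{17}{2}\right) = \left(- \frac{49}{6} + r\right) \left(- \frac{17}{2}\right) = \frac{833}{12} - \frac{17 r}{2}$)
$o{\left(a,X \right)} = 378$ ($o{\left(a,X \right)} = 2 \cdot 189 = 378$)
$\frac{o{\left(-110,f{\left(-6,3 \right)} \right)}}{-6483} = \frac{378}{-6483} = 378 \left(- \frac{1}{6483}\right) = - \frac{126}{2161}$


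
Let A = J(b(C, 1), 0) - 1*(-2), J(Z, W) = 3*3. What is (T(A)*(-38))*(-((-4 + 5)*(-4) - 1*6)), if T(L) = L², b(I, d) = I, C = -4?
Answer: -45980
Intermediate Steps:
J(Z, W) = 9
A = 11 (A = 9 - 1*(-2) = 9 + 2 = 11)
(T(A)*(-38))*(-((-4 + 5)*(-4) - 1*6)) = (11²*(-38))*(-((-4 + 5)*(-4) - 1*6)) = (121*(-38))*(-(1*(-4) - 6)) = -(-4598)*(-4 - 6) = -(-4598)*(-10) = -4598*10 = -45980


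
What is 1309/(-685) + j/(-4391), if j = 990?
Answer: -6425969/3007835 ≈ -2.1364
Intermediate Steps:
1309/(-685) + j/(-4391) = 1309/(-685) + 990/(-4391) = 1309*(-1/685) + 990*(-1/4391) = -1309/685 - 990/4391 = -6425969/3007835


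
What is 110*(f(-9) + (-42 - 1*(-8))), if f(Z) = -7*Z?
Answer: 3190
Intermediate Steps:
110*(f(-9) + (-42 - 1*(-8))) = 110*(-7*(-9) + (-42 - 1*(-8))) = 110*(63 + (-42 + 8)) = 110*(63 - 34) = 110*29 = 3190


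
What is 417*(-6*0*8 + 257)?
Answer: 107169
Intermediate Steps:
417*(-6*0*8 + 257) = 417*(0*8 + 257) = 417*(0 + 257) = 417*257 = 107169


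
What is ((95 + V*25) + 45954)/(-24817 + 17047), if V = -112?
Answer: -43249/7770 ≈ -5.5662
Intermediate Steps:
((95 + V*25) + 45954)/(-24817 + 17047) = ((95 - 112*25) + 45954)/(-24817 + 17047) = ((95 - 2800) + 45954)/(-7770) = (-2705 + 45954)*(-1/7770) = 43249*(-1/7770) = -43249/7770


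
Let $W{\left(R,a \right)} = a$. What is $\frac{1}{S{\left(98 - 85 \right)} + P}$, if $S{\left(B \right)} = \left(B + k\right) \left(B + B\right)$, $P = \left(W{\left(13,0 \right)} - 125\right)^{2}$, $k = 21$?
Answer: $\frac{1}{16509} \approx 6.0573 \cdot 10^{-5}$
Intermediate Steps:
$P = 15625$ ($P = \left(0 - 125\right)^{2} = \left(-125\right)^{2} = 15625$)
$S{\left(B \right)} = 2 B \left(21 + B\right)$ ($S{\left(B \right)} = \left(B + 21\right) \left(B + B\right) = \left(21 + B\right) 2 B = 2 B \left(21 + B\right)$)
$\frac{1}{S{\left(98 - 85 \right)} + P} = \frac{1}{2 \left(98 - 85\right) \left(21 + \left(98 - 85\right)\right) + 15625} = \frac{1}{2 \cdot 13 \left(21 + 13\right) + 15625} = \frac{1}{2 \cdot 13 \cdot 34 + 15625} = \frac{1}{884 + 15625} = \frac{1}{16509}$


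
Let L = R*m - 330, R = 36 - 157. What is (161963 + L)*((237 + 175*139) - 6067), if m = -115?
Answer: 3246760260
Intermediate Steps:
R = -121
L = 13585 (L = -121*(-115) - 330 = 13915 - 330 = 13585)
(161963 + L)*((237 + 175*139) - 6067) = (161963 + 13585)*((237 + 175*139) - 6067) = 175548*((237 + 24325) - 6067) = 175548*(24562 - 6067) = 175548*18495 = 3246760260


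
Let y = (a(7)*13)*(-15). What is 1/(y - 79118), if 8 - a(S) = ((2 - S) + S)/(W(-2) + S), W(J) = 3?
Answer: -1/80639 ≈ -1.2401e-5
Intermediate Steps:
a(S) = 8 - 2/(3 + S) (a(S) = 8 - ((2 - S) + S)/(3 + S) = 8 - 2/(3 + S))
y = -1521 (y = ((2*(11 + 4*7)/(3 + 7))*13)*(-15) = ((2*(11 + 28)/10)*13)*(-15) = ((2*(⅒)*39)*13)*(-15) = ((39/5)*13)*(-15) = (507/5)*(-15) = -1521)
1/(y - 79118) = 1/(-1521 - 79118) = 1/(-80639) = -1/80639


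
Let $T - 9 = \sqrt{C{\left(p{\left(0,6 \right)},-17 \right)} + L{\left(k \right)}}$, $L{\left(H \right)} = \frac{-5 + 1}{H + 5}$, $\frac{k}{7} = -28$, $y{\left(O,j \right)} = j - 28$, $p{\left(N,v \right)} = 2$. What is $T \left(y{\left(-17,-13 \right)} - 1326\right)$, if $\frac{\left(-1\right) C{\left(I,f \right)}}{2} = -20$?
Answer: $-12303 - \frac{19138 \sqrt{7449}}{191} \approx -20951.0$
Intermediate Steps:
$C{\left(I,f \right)} = 40$ ($C{\left(I,f \right)} = \left(-2\right) \left(-20\right) = 40$)
$y{\left(O,j \right)} = -28 + j$
$k = -196$ ($k = 7 \left(-28\right) = -196$)
$L{\left(H \right)} = - \frac{4}{5 + H}$
$T = 9 + \frac{14 \sqrt{7449}}{191}$ ($T = 9 + \sqrt{40 - \frac{4}{5 - 196}} = 9 + \sqrt{40 - \frac{4}{-191}} = 9 + \sqrt{40 - - \frac{4}{191}} = 9 + \sqrt{40 + \frac{4}{191}} = 9 + \sqrt{\frac{7644}{191}} = 9 + \frac{14 \sqrt{7449}}{191} \approx 15.326$)
$T \left(y{\left(-17,-13 \right)} - 1326\right) = \left(9 + \frac{14 \sqrt{7449}}{191}\right) \left(\left(-28 - 13\right) - 1326\right) = \left(9 + \frac{14 \sqrt{7449}}{191}\right) \left(-41 - 1326\right) = \left(9 + \frac{14 \sqrt{7449}}{191}\right) \left(-1367\right) = -12303 - \frac{19138 \sqrt{7449}}{191}$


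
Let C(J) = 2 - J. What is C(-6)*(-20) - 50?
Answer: -210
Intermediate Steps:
C(-6)*(-20) - 50 = (2 - 1*(-6))*(-20) - 50 = (2 + 6)*(-20) - 50 = 8*(-20) - 50 = -160 - 50 = -210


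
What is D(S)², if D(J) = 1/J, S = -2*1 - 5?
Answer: 1/49 ≈ 0.020408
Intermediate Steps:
S = -7 (S = -2 - 5 = -7)
D(S)² = (1/(-7))² = (-⅐)² = 1/49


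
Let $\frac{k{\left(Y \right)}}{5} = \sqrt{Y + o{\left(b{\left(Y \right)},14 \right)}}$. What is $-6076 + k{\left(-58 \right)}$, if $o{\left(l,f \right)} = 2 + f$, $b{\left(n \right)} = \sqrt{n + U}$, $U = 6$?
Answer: $-6076 + 5 i \sqrt{42} \approx -6076.0 + 32.404 i$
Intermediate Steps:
$b{\left(n \right)} = \sqrt{6 + n}$ ($b{\left(n \right)} = \sqrt{n + 6} = \sqrt{6 + n}$)
$k{\left(Y \right)} = 5 \sqrt{16 + Y}$ ($k{\left(Y \right)} = 5 \sqrt{Y + \left(2 + 14\right)} = 5 \sqrt{Y + 16} = 5 \sqrt{16 + Y}$)
$-6076 + k{\left(-58 \right)} = -6076 + 5 \sqrt{16 - 58} = -6076 + 5 \sqrt{-42} = -6076 + 5 i \sqrt{42}$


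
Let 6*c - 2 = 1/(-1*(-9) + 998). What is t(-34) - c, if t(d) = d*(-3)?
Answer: 614269/6042 ≈ 101.67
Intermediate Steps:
c = 2015/6042 (c = ⅓ + 1/(6*(-1*(-9) + 998)) = ⅓ + 1/(6*(9 + 998)) = ⅓ + (⅙)/1007 = ⅓ + (⅙)*(1/1007) = ⅓ + 1/6042 = 2015/6042 ≈ 0.33350)
t(d) = -3*d
t(-34) - c = -3*(-34) - 1*2015/6042 = 102 - 2015/6042 = 614269/6042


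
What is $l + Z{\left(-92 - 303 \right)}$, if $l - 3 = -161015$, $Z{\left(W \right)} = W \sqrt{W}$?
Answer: $-161012 - 395 i \sqrt{395} \approx -1.6101 \cdot 10^{5} - 7850.5 i$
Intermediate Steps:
$Z{\left(W \right)} = W^{\frac{3}{2}}$
$l = -161012$ ($l = 3 - 161015 = -161012$)
$l + Z{\left(-92 - 303 \right)} = -161012 + \left(-92 - 303\right)^{\frac{3}{2}} = -161012 + \left(-395\right)^{\frac{3}{2}} = -161012 - 395 i \sqrt{395}$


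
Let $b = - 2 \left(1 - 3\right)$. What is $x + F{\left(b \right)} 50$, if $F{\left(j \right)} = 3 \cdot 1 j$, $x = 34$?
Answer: $634$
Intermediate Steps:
$b = 4$ ($b = \left(-2\right) \left(-2\right) = 4$)
$F{\left(j \right)} = 3 j$
$x + F{\left(b \right)} 50 = 34 + 3 \cdot 4 \cdot 50 = 34 + 12 \cdot 50 = 34 + 600 = 634$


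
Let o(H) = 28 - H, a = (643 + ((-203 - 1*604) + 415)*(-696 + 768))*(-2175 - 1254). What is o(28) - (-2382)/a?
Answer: 794/31525083 ≈ 2.5186e-5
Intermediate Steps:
a = 94575249 (a = (643 + ((-203 - 604) + 415)*72)*(-3429) = (643 + (-807 + 415)*72)*(-3429) = (643 - 392*72)*(-3429) = (643 - 28224)*(-3429) = -27581*(-3429) = 94575249)
o(28) - (-2382)/a = (28 - 1*28) - (-2382)/94575249 = (28 - 28) - (-2382)/94575249 = 0 - 1*(-794/31525083) = 0 + 794/31525083 = 794/31525083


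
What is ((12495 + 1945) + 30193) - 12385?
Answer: 32248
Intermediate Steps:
((12495 + 1945) + 30193) - 12385 = (14440 + 30193) - 12385 = 44633 - 12385 = 32248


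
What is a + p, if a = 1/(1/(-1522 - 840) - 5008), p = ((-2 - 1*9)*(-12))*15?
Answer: 23421213698/11828897 ≈ 1980.0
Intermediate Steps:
p = 1980 (p = ((-2 - 9)*(-12))*15 = -11*(-12)*15 = 132*15 = 1980)
a = -2362/11828897 (a = 1/(1/(-2362) - 5008) = 1/(-1/2362 - 5008) = 1/(-11828897/2362) = -2362/11828897 ≈ -0.00019968)
a + p = -2362/11828897 + 1980 = 23421213698/11828897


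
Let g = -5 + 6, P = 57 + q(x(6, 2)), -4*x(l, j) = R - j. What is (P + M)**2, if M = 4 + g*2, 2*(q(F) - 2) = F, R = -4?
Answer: 69169/16 ≈ 4323.1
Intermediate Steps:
x(l, j) = 1 + j/4 (x(l, j) = -(-4 - j)/4 = 1 + j/4)
q(F) = 2 + F/2
P = 239/4 (P = 57 + (2 + (1 + (1/4)*2)/2) = 57 + (2 + (1 + 1/2)/2) = 57 + (2 + (1/2)*(3/2)) = 57 + (2 + 3/4) = 57 + 11/4 = 239/4 ≈ 59.750)
g = 1
M = 6 (M = 4 + 1*2 = 4 + 2 = 6)
(P + M)**2 = (239/4 + 6)**2 = (263/4)**2 = 69169/16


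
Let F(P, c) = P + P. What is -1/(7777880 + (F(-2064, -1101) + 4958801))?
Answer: -1/12732553 ≈ -7.8539e-8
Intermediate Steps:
F(P, c) = 2*P
-1/(7777880 + (F(-2064, -1101) + 4958801)) = -1/(7777880 + (2*(-2064) + 4958801)) = -1/(7777880 + (-4128 + 4958801)) = -1/(7777880 + 4954673) = -1/12732553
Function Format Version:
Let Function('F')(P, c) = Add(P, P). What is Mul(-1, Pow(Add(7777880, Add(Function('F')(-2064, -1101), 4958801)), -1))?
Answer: Rational(-1, 12732553) ≈ -7.8539e-8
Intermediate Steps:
Function('F')(P, c) = Mul(2, P)
Mul(-1, Pow(Add(7777880, Add(Function('F')(-2064, -1101), 4958801)), -1)) = Mul(-1, Pow(Add(7777880, Add(Mul(2, -2064), 4958801)), -1)) = Mul(-1, Pow(Add(7777880, Add(-4128, 4958801)), -1)) = Mul(-1, Pow(Add(7777880, 4954673), -1)) = Mul(-1, Pow(12732553, -1)) = Mul(-1, Rational(1, 12732553)) = Rational(-1, 12732553)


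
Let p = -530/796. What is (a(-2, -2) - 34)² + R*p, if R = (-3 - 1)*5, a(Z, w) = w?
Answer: 260554/199 ≈ 1309.3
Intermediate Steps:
R = -20 (R = -4*5 = -20)
p = -265/398 (p = -530*1/796 = -265/398 ≈ -0.66583)
(a(-2, -2) - 34)² + R*p = (-2 - 34)² - 20*(-265/398) = (-36)² + 2650/199 = 1296 + 2650/199 = 260554/199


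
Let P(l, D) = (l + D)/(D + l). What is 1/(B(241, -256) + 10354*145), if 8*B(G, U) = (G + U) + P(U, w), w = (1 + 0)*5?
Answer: 4/6005313 ≈ 6.6608e-7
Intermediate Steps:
w = 5 (w = 1*5 = 5)
P(l, D) = 1 (P(l, D) = (D + l)/(D + l) = 1)
B(G, U) = ⅛ + G/8 + U/8 (B(G, U) = ((G + U) + 1)/8 = (1 + G + U)/8 = ⅛ + G/8 + U/8)
1/(B(241, -256) + 10354*145) = 1/((⅛ + (⅛)*241 + (⅛)*(-256)) + 10354*145) = 1/((⅛ + 241/8 - 32) + 1501330) = 1/(-7/4 + 1501330) = 1/(6005313/4) = 4/6005313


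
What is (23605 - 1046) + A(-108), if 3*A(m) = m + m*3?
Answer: 22415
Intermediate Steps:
A(m) = 4*m/3 (A(m) = (m + m*3)/3 = (m + 3*m)/3 = (4*m)/3 = 4*m/3)
(23605 - 1046) + A(-108) = (23605 - 1046) + (4/3)*(-108) = 22559 - 144 = 22415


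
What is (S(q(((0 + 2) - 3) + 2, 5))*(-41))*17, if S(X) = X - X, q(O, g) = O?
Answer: 0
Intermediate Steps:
S(X) = 0
(S(q(((0 + 2) - 3) + 2, 5))*(-41))*17 = (0*(-41))*17 = 0*17 = 0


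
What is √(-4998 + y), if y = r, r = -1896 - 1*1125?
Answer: 27*I*√11 ≈ 89.549*I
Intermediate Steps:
r = -3021 (r = -1896 - 1125 = -3021)
y = -3021
√(-4998 + y) = √(-4998 - 3021) = √(-8019) = 27*I*√11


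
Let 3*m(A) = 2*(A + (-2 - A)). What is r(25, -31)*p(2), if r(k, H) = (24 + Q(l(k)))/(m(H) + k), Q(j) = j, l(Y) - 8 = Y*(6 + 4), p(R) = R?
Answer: 1692/71 ≈ 23.831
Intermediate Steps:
l(Y) = 8 + 10*Y (l(Y) = 8 + Y*(6 + 4) = 8 + Y*10 = 8 + 10*Y)
m(A) = -4/3 (m(A) = (2*(A + (-2 - A)))/3 = (2*(-2))/3 = (⅓)*(-4) = -4/3)
r(k, H) = (32 + 10*k)/(-4/3 + k) (r(k, H) = (24 + (8 + 10*k))/(-4/3 + k) = (32 + 10*k)/(-4/3 + k))
r(25, -31)*p(2) = (6*(16 + 5*25)/(-4 + 3*25))*2 = (6*(16 + 125)/(-4 + 75))*2 = (6*141/71)*2 = (6*(1/71)*141)*2 = (846/71)*2 = 1692/71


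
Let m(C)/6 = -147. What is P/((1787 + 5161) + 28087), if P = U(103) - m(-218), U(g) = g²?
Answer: 11491/35035 ≈ 0.32799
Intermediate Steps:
m(C) = -882 (m(C) = 6*(-147) = -882)
P = 11491 (P = 103² - 1*(-882) = 10609 + 882 = 11491)
P/((1787 + 5161) + 28087) = 11491/((1787 + 5161) + 28087) = 11491/(6948 + 28087) = 11491/35035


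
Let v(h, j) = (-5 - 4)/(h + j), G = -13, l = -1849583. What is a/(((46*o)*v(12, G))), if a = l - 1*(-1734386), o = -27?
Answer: 38399/3726 ≈ 10.306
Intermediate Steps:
v(h, j) = -9/(h + j)
a = -115197 (a = -1849583 - 1*(-1734386) = -1849583 + 1734386 = -115197)
a/(((46*o)*v(12, G))) = -115197/((46*(-27))*(-9/(12 - 13))) = -115197/((-(-11178)/(-1))) = -115197/((-(-11178)*(-1))) = -115197/((-1242*9)) = -115197/(-11178) = -115197*(-1/11178) = 38399/3726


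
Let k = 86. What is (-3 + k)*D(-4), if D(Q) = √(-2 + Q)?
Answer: 83*I*√6 ≈ 203.31*I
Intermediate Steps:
(-3 + k)*D(-4) = (-3 + 86)*√(-2 - 4) = 83*√(-6) = 83*(I*√6) = 83*I*√6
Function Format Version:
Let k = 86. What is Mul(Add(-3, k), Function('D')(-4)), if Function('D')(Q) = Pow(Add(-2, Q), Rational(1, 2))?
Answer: Mul(83, I, Pow(6, Rational(1, 2))) ≈ Mul(203.31, I)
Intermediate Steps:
Mul(Add(-3, k), Function('D')(-4)) = Mul(Add(-3, 86), Pow(Add(-2, -4), Rational(1, 2))) = Mul(83, Pow(-6, Rational(1, 2))) = Mul(83, Mul(I, Pow(6, Rational(1, 2)))) = Mul(83, I, Pow(6, Rational(1, 2)))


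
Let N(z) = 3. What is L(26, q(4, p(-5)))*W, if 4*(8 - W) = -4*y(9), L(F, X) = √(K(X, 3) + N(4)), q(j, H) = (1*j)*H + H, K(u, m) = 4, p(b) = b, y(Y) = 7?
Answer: 15*√7 ≈ 39.686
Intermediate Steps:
q(j, H) = H + H*j (q(j, H) = j*H + H = H*j + H = H + H*j)
L(F, X) = √7 (L(F, X) = √(4 + 3) = √7)
W = 15 (W = 8 - (-1)*7 = 8 - ¼*(-28) = 8 + 7 = 15)
L(26, q(4, p(-5)))*W = √7*15 = 15*√7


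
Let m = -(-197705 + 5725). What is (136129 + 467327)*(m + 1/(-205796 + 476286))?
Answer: 15668333802407328/135245 ≈ 1.1585e+11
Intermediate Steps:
m = 191980 (m = -1*(-191980) = 191980)
(136129 + 467327)*(m + 1/(-205796 + 476286)) = (136129 + 467327)*(191980 + 1/(-205796 + 476286)) = 603456*(191980 + 1/270490) = 603456*(51928670201/270490) = 15668333802407328/135245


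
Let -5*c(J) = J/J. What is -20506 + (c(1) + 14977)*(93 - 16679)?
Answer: -1242128554/5 ≈ -2.4843e+8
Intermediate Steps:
c(J) = -⅕ (c(J) = -J/(5*J) = -⅕*1 = -⅕)
-20506 + (c(1) + 14977)*(93 - 16679) = -20506 + (-⅕ + 14977)*(93 - 16679) = -20506 + (74884/5)*(-16586) = -20506 - 1242026024/5 = -1242128554/5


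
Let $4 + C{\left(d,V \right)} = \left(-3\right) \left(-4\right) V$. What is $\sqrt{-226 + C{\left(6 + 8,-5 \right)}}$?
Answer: $i \sqrt{290} \approx 17.029 i$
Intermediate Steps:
$C{\left(d,V \right)} = -4 + 12 V$ ($C{\left(d,V \right)} = -4 + \left(-3\right) \left(-4\right) V = -4 + 12 V$)
$\sqrt{-226 + C{\left(6 + 8,-5 \right)}} = \sqrt{-226 + \left(-4 + 12 \left(-5\right)\right)} = \sqrt{-226 - 64} = \sqrt{-290} = i \sqrt{290}$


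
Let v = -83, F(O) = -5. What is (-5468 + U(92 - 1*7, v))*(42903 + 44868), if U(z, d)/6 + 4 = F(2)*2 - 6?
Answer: -490464348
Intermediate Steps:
U(z, d) = -120 (U(z, d) = -24 + 6*(-5*2 - 6) = -24 + 6*(-10 - 6) = -24 + 6*(-16) = -24 - 96 = -120)
(-5468 + U(92 - 1*7, v))*(42903 + 44868) = (-5468 - 120)*(42903 + 44868) = -5588*87771 = -490464348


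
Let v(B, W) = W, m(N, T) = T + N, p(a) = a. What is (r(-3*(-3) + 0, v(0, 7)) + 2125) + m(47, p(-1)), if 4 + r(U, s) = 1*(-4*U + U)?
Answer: 2140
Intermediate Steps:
m(N, T) = N + T
r(U, s) = -4 - 3*U (r(U, s) = -4 + 1*(-4*U + U) = -4 + 1*(-3*U) = -4 - 3*U)
(r(-3*(-3) + 0, v(0, 7)) + 2125) + m(47, p(-1)) = ((-4 - 3*(-3*(-3) + 0)) + 2125) + (47 - 1) = ((-4 - 3*(9 + 0)) + 2125) + 46 = ((-4 - 3*9) + 2125) + 46 = ((-4 - 27) + 2125) + 46 = (-31 + 2125) + 46 = 2094 + 46 = 2140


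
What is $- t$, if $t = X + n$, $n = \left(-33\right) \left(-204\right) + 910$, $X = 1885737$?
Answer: $-1893379$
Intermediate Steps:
$n = 7642$ ($n = 6732 + 910 = 7642$)
$t = 1893379$ ($t = 1885737 + 7642 = 1893379$)
$- t = \left(-1\right) 1893379 = -1893379$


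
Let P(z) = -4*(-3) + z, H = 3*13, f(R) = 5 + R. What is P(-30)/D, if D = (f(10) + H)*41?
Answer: -1/123 ≈ -0.0081301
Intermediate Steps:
H = 39
P(z) = 12 + z
D = 2214 (D = ((5 + 10) + 39)*41 = (15 + 39)*41 = 54*41 = 2214)
P(-30)/D = (12 - 30)/2214 = -18*1/2214 = -1/123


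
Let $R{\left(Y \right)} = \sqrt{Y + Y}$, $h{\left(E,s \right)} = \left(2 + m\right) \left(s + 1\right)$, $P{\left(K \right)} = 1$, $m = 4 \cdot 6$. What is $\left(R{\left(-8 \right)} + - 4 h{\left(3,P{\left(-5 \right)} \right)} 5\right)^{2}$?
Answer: $1081584 - 8320 i \approx 1.0816 \cdot 10^{6} - 8320.0 i$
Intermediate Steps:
$m = 24$
$h{\left(E,s \right)} = 26 + 26 s$ ($h{\left(E,s \right)} = \left(2 + 24\right) \left(s + 1\right) = 26 \left(1 + s\right) = 26 + 26 s$)
$R{\left(Y \right)} = \sqrt{2} \sqrt{Y}$ ($R{\left(Y \right)} = \sqrt{2 Y} = \sqrt{2} \sqrt{Y}$)
$\left(R{\left(-8 \right)} + - 4 h{\left(3,P{\left(-5 \right)} \right)} 5\right)^{2} = \left(\sqrt{2} \sqrt{-8} + - 4 \left(26 + 26 \cdot 1\right) 5\right)^{2} = \left(\sqrt{2} \cdot 2 i \sqrt{2} + - 4 \left(26 + 26\right) 5\right)^{2} = \left(4 i + \left(-4\right) 52 \cdot 5\right)^{2} = \left(4 i - 1040\right)^{2} = \left(-1040 + 4 i\right)^{2}$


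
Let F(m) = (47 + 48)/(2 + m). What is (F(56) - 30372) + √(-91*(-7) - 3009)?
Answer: -1761481/58 + 2*I*√593 ≈ -30370.0 + 48.703*I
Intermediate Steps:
F(m) = 95/(2 + m)
(F(56) - 30372) + √(-91*(-7) - 3009) = (95/(2 + 56) - 30372) + √(-91*(-7) - 3009) = (95/58 - 30372) + √(637 - 3009) = (95*(1/58) - 30372) + √(-2372) = (95/58 - 30372) + 2*I*√593 = -1761481/58 + 2*I*√593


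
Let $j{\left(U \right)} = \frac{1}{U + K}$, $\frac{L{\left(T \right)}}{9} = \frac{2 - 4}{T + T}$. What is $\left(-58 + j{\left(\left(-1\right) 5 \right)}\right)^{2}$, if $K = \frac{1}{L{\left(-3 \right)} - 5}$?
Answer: $\frac{409600}{121} \approx 3385.1$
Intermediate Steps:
$L{\left(T \right)} = - \frac{9}{T}$ ($L{\left(T \right)} = 9 \frac{2 - 4}{T + T} = 9 \left(- \frac{2}{2 T}\right) = 9 \left(- 2 \frac{1}{2 T}\right) = 9 \left(- \frac{1}{T}\right) = - \frac{9}{T}$)
$K = - \frac{1}{2}$ ($K = \frac{1}{- \frac{9}{-3} - 5} = \frac{1}{\left(-9\right) \left(- \frac{1}{3}\right) - 5} = \frac{1}{3 - 5} = \frac{1}{-2} = - \frac{1}{2} \approx -0.5$)
$j{\left(U \right)} = \frac{1}{- \frac{1}{2} + U}$ ($j{\left(U \right)} = \frac{1}{U - \frac{1}{2}} = \frac{1}{- \frac{1}{2} + U}$)
$\left(-58 + j{\left(\left(-1\right) 5 \right)}\right)^{2} = \left(-58 + \frac{2}{-1 + 2 \left(\left(-1\right) 5\right)}\right)^{2} = \left(-58 + \frac{2}{-1 + 2 \left(-5\right)}\right)^{2} = \left(-58 + \frac{2}{-1 - 10}\right)^{2} = \left(-58 + \frac{2}{-11}\right)^{2} = \left(-58 + 2 \left(- \frac{1}{11}\right)\right)^{2} = \left(-58 - \frac{2}{11}\right)^{2} = \left(- \frac{640}{11}\right)^{2} = \frac{409600}{121}$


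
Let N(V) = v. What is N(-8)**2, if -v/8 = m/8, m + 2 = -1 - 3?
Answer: 36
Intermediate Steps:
m = -6 (m = -2 + (-1 - 3) = -2 - 4 = -6)
v = 6 (v = -(-48)/8 = -8*(-3/4) = 6)
N(V) = 6
N(-8)**2 = 6**2 = 36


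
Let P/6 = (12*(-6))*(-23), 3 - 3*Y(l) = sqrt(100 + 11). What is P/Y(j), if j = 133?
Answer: -14904/17 - 4968*sqrt(111)/17 ≈ -3955.6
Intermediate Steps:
Y(l) = 1 - sqrt(111)/3 (Y(l) = 1 - sqrt(100 + 11)/3 = 1 - sqrt(111)/3)
P = 9936 (P = 6*((12*(-6))*(-23)) = 6*(-72*(-23)) = 6*1656 = 9936)
P/Y(j) = 9936/(1 - sqrt(111)/3)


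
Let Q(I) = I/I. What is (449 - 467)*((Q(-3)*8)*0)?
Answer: 0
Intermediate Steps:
Q(I) = 1
(449 - 467)*((Q(-3)*8)*0) = (449 - 467)*((1*8)*0) = -144*0 = -18*0 = 0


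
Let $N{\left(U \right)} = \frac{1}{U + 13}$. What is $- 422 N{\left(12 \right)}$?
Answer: $- \frac{422}{25} \approx -16.88$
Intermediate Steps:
$N{\left(U \right)} = \frac{1}{13 + U}$
$- 422 N{\left(12 \right)} = - \frac{422}{13 + 12} = - \frac{422}{25}$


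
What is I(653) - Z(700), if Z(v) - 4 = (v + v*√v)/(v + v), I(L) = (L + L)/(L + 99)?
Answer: -1039/376 - 5*√7 ≈ -15.992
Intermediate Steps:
I(L) = 2*L/(99 + L) (I(L) = (2*L)/(99 + L) = 2*L/(99 + L))
Z(v) = 4 + (v + v^(3/2))/(2*v) (Z(v) = 4 + (v + v*√v)/(v + v) = 4 + (v + v^(3/2))/((2*v)) = 4 + (v + v^(3/2))*(1/(2*v)) = 4 + (v + v^(3/2))/(2*v))
I(653) - Z(700) = 2*653/(99 + 653) - (9/2 + √700/2) = 2*653/752 - (9/2 + (10*√7)/2) = 2*653*(1/752) - (9/2 + 5*√7) = 653/376 + (-9/2 - 5*√7) = -1039/376 - 5*√7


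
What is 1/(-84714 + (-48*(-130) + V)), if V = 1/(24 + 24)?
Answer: -48/3766751 ≈ -1.2743e-5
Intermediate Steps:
V = 1/48 ≈ 0.020833
1/(-84714 + (-48*(-130) + V)) = 1/(-84714 + (-48*(-130) + 1/48)) = 1/(-84714 + (6240 + 1/48)) = 1/(-84714 + 299521/48) = 1/(-3766751/48) = -48/3766751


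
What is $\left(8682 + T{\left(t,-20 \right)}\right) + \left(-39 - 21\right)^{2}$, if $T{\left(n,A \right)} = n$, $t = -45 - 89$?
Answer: $12148$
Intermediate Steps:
$t = -134$ ($t = -45 - 89 = -134$)
$\left(8682 + T{\left(t,-20 \right)}\right) + \left(-39 - 21\right)^{2} = \left(8682 - 134\right) + \left(-39 - 21\right)^{2} = 8548 + \left(-60\right)^{2} = 8548 + 3600 = 12148$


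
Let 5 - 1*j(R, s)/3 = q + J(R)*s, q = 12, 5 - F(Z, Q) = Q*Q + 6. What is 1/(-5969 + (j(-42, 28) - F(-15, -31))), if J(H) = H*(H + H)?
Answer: -1/301380 ≈ -3.3181e-6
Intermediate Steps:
J(H) = 2*H**2 (J(H) = H*(2*H) = 2*H**2)
F(Z, Q) = -1 - Q**2 (F(Z, Q) = 5 - (Q*Q + 6) = 5 - (Q**2 + 6) = 5 - (6 + Q**2) = 5 + (-6 - Q**2) = -1 - Q**2)
j(R, s) = -21 - 6*s*R**2 (j(R, s) = 15 - 3*(12 + (2*R**2)*s) = 15 - 3*(12 + 2*s*R**2) = 15 + (-36 - 6*s*R**2) = -21 - 6*s*R**2)
1/(-5969 + (j(-42, 28) - F(-15, -31))) = 1/(-5969 + ((-21 - 6*28*(-42)**2) - (-1 - 1*(-31)**2))) = 1/(-5969 + ((-21 - 6*28*1764) - (-1 - 1*961))) = 1/(-5969 + ((-21 - 296352) - (-1 - 961))) = 1/(-5969 + (-296373 - 1*(-962))) = 1/(-5969 + (-296373 + 962)) = 1/(-5969 - 295411) = 1/(-301380) = -1/301380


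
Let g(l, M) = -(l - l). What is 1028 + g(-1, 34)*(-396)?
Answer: 1028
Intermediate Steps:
g(l, M) = 0 (g(l, M) = -1*0 = 0)
1028 + g(-1, 34)*(-396) = 1028 + 0*(-396) = 1028 + 0 = 1028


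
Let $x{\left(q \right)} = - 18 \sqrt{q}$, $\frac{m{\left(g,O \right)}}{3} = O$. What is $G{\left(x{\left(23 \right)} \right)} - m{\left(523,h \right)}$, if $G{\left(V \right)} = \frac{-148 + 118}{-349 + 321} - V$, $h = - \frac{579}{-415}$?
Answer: $- \frac{18093}{5810} + 18 \sqrt{23} \approx 83.211$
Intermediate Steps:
$h = \frac{579}{415}$ ($h = \left(-579\right) \left(- \frac{1}{415}\right) = \frac{579}{415} \approx 1.3952$)
$m{\left(g,O \right)} = 3 O$
$G{\left(V \right)} = \frac{15}{14} - V$ ($G{\left(V \right)} = - \frac{30}{-28} - V = \left(-30\right) \left(- \frac{1}{28}\right) - V = \frac{15}{14} - V$)
$G{\left(x{\left(23 \right)} \right)} - m{\left(523,h \right)} = \left(\frac{15}{14} - - 18 \sqrt{23}\right) - 3 \cdot \frac{579}{415} = \left(\frac{15}{14} + 18 \sqrt{23}\right) - \frac{1737}{415} = - \frac{18093}{5810} + 18 \sqrt{23}$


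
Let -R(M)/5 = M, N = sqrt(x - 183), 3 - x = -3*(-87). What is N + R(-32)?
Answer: 160 + 21*I ≈ 160.0 + 21.0*I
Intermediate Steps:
x = -258 (x = 3 - (-3)*(-87) = 3 - 1*261 = 3 - 261 = -258)
N = 21*I (N = sqrt(-258 - 183) = sqrt(-441) = 21*I ≈ 21.0*I)
R(M) = -5*M
N + R(-32) = 21*I - 5*(-32) = 21*I + 160 = 160 + 21*I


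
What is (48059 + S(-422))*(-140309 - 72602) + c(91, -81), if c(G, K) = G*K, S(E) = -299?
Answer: -10168636731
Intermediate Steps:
(48059 + S(-422))*(-140309 - 72602) + c(91, -81) = (48059 - 299)*(-140309 - 72602) + 91*(-81) = 47760*(-212911) - 7371 = -10168629360 - 7371 = -10168636731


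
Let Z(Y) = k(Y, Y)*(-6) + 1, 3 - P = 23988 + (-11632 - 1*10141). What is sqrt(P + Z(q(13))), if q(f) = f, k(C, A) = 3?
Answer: I*sqrt(2229) ≈ 47.212*I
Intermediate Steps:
P = -2212 (P = 3 - (23988 + (-11632 - 1*10141)) = 3 - (23988 + (-11632 - 10141)) = 3 - (23988 - 21773) = 3 - 1*2215 = 3 - 2215 = -2212)
Z(Y) = -17 (Z(Y) = 3*(-6) + 1 = -18 + 1 = -17)
sqrt(P + Z(q(13))) = sqrt(-2212 - 17) = sqrt(-2229) = I*sqrt(2229)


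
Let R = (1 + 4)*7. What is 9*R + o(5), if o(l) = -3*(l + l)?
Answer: 285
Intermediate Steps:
o(l) = -6*l
R = 35 (R = 5*7 = 35)
9*R + o(5) = 9*35 - 6*5 = 315 - 30 = 285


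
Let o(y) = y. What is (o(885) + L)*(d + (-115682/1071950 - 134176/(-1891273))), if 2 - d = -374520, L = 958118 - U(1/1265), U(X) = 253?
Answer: 14559330839143602240950/40547001847 ≈ 3.5907e+11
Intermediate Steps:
L = 957865 (L = 958118 - 1*253 = 958118 - 253 = 957865)
d = 374522 (d = 2 - 1*(-374520) = 2 + 374520 = 374522)
(o(885) + L)*(d + (-115682/1071950 - 134176/(-1891273))) = (885 + 957865)*(374522 + (-115682/1071950 - 134176/(-1891273))) = 958750*(374522 + (-115682*1/1071950 - 134176*(-1/1891273))) = 958750*(374522 + (-57841/535975 + 134176/1891273)) = 958750*(374522 - 37478139993/1013675046175) = 958750*(379643568165413357/1013675046175) = 14559330839143602240950/40547001847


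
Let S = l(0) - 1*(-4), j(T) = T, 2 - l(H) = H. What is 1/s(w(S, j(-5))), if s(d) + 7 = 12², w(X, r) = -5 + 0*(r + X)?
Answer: 1/137 ≈ 0.0072993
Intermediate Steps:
l(H) = 2 - H
S = 6 (S = (2 - 1*0) - 1*(-4) = (2 + 0) + 4 = 2 + 4 = 6)
w(X, r) = -5 (w(X, r) = -5 + 0*(X + r) = -5 + 0 = -5)
s(d) = 137 (s(d) = -7 + 12² = -7 + 144 = 137)
1/s(w(S, j(-5))) = 1/137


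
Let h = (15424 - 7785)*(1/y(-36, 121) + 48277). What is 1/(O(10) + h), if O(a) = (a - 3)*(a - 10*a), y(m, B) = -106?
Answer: 106/39091453899 ≈ 2.7116e-9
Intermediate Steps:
O(a) = -9*a*(-3 + a) (O(a) = (-3 + a)*(-9*a) = -9*a*(-3 + a))
h = 39091520679/106 (h = (15424 - 7785)*(1/(-106) + 48277) = 7639*(-1/106 + 48277) = 7639*(5117361/106) = 39091520679/106 ≈ 3.6879e+8)
1/(O(10) + h) = 1/(9*10*(3 - 1*10) + 39091520679/106) = 1/(9*10*(3 - 10) + 39091520679/106) = 1/(9*10*(-7) + 39091520679/106) = 1/(-630 + 39091520679/106) = 1/(39091453899/106) = 106/39091453899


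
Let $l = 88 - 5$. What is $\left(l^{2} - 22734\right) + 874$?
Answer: $-14971$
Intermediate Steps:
$l = 83$ ($l = 88 - 5 = 83$)
$\left(l^{2} - 22734\right) + 874 = \left(83^{2} - 22734\right) + 874 = \left(6889 - 22734\right) + 874 = -15845 + 874 = -14971$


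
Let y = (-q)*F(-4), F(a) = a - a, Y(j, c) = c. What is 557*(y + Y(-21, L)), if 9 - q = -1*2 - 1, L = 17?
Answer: 9469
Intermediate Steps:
q = 12 (q = 9 - (-1*2 - 1) = 9 - (-2 - 1) = 9 - 1*(-3) = 9 + 3 = 12)
F(a) = 0
y = 0 (y = -1*12*0 = -12*0 = 0)
557*(y + Y(-21, L)) = 557*(0 + 17) = 557*17 = 9469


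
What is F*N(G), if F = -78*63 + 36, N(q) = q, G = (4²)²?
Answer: -1248768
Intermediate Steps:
G = 256 (G = 16² = 256)
F = -4878 (F = -4914 + 36 = -4878)
F*N(G) = -4878*256 = -1248768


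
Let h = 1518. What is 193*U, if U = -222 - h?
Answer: -335820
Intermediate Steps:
U = -1740 (U = -222 - 1*1518 = -222 - 1518 = -1740)
193*U = 193*(-1740) = -335820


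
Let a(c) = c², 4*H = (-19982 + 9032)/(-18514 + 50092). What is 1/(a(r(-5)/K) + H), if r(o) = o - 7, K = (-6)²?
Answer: 189468/4627 ≈ 40.948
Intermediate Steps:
K = 36
r(o) = -7 + o
H = -1825/21052 (H = ((-19982 + 9032)/(-18514 + 50092))/4 = (-10950/31578)/4 = (-10950*1/31578)/4 = (¼)*(-1825/5263) = -1825/21052 ≈ -0.086690)
1/(a(r(-5)/K) + H) = 1/(((-7 - 5)/36)² - 1825/21052) = 1/((-12*1/36)² - 1825/21052) = 1/((-⅓)² - 1825/21052) = 1/(⅑ - 1825/21052) = 1/(4627/189468) = 189468/4627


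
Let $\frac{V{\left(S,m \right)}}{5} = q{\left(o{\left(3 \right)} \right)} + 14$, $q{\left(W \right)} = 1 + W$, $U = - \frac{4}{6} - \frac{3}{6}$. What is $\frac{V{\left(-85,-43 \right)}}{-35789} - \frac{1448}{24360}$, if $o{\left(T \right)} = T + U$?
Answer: $- \frac{13468193}{217955010} \approx -0.061793$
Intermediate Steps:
$U = - \frac{7}{6}$ ($U = \left(-4\right) \frac{1}{6} - \frac{1}{2} = - \frac{2}{3} - \frac{1}{2} = - \frac{7}{6} \approx -1.1667$)
$o{\left(T \right)} = - \frac{7}{6} + T$ ($o{\left(T \right)} = T - \frac{7}{6} = - \frac{7}{6} + T$)
$V{\left(S,m \right)} = \frac{505}{6}$ ($V{\left(S,m \right)} = 5 \left(\left(1 + \left(- \frac{7}{6} + 3\right)\right) + 14\right) = 5 \left(\left(1 + \frac{11}{6}\right) + 14\right) = 5 \left(\frac{17}{6} + 14\right) = 5 \cdot \frac{101}{6} = \frac{505}{6}$)
$\frac{V{\left(-85,-43 \right)}}{-35789} - \frac{1448}{24360} = \frac{505}{6 \left(-35789\right)} - \frac{1448}{24360} = \frac{505}{6} \left(- \frac{1}{35789}\right) - \frac{181}{3045} = - \frac{505}{214734} - \frac{181}{3045} = - \frac{13468193}{217955010}$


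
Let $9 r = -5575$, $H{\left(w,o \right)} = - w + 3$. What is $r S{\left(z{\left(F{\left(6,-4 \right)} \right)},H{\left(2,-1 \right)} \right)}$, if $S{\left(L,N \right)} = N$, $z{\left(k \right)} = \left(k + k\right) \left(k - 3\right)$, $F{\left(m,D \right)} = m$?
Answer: $- \frac{5575}{9} \approx -619.44$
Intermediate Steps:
$z{\left(k \right)} = 2 k \left(-3 + k\right)$
$H{\left(w,o \right)} = 3 - w$
$r = - \frac{5575}{9}$ ($r = \frac{1}{9} \left(-5575\right) = - \frac{5575}{9} \approx -619.44$)
$r S{\left(z{\left(F{\left(6,-4 \right)} \right)},H{\left(2,-1 \right)} \right)} = - \frac{5575 \left(3 - 2\right)}{9} = \left(- \frac{5575}{9}\right) 1 = - \frac{5575}{9}$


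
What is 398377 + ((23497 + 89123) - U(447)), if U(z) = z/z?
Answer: 510996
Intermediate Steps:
U(z) = 1
398377 + ((23497 + 89123) - U(447)) = 398377 + ((23497 + 89123) - 1*1) = 398377 + (112620 - 1) = 398377 + 112619 = 510996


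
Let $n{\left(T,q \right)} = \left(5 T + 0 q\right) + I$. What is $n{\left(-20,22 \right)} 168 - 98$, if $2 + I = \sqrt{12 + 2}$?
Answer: $-17234 + 168 \sqrt{14} \approx -16605.0$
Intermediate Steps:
$I = -2 + \sqrt{14}$ ($I = -2 + \sqrt{12 + 2} = -2 + \sqrt{14} \approx 1.7417$)
$n{\left(T,q \right)} = -2 + \sqrt{14} + 5 T$ ($n{\left(T,q \right)} = \left(5 T + 0 q\right) - \left(2 - \sqrt{14}\right) = \left(5 T + 0\right) - \left(2 - \sqrt{14}\right) = 5 T - \left(2 - \sqrt{14}\right) = -2 + \sqrt{14} + 5 T$)
$n{\left(-20,22 \right)} 168 - 98 = \left(-2 + \sqrt{14} + 5 \left(-20\right)\right) 168 - 98 = \left(-2 + \sqrt{14} - 100\right) 168 - 98 = \left(-102 + \sqrt{14}\right) 168 - 98 = \left(-17136 + 168 \sqrt{14}\right) - 98 = -17234 + 168 \sqrt{14}$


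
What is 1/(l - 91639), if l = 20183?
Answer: -1/71456 ≈ -1.3995e-5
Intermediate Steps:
1/(l - 91639) = 1/(20183 - 91639) = 1/(-71456) = -1/71456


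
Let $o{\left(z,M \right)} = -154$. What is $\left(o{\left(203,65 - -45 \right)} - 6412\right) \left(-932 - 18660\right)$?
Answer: $128641072$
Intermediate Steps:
$\left(o{\left(203,65 - -45 \right)} - 6412\right) \left(-932 - 18660\right) = \left(-154 - 6412\right) \left(-932 - 18660\right) = \left(-6566\right) \left(-19592\right) = 128641072$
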